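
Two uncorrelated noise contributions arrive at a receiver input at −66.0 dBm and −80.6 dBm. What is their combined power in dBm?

−65.9 dBm

Convert to linear, add, convert back:
P₁ = 2.51×10⁻¹⁰ W, P₂ = 8.71×10⁻¹² W
P_tot = 2.60×10⁻¹⁰ W → 10 log₁₀(P_tot / 10⁻³) = −65.9 dBm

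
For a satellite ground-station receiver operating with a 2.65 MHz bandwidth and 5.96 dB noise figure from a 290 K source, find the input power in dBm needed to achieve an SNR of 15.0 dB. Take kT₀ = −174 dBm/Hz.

−88.8 dBm

Sensitivity = −174 + 10 log₁₀(B) + NF + SNR_min
= −174 + 64.23 + 5.96 + 15.0
= −88.81 dBm → −88.8 dBm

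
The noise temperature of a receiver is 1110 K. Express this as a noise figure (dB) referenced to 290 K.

F = 1 + T_e/T₀ = 1 + 1110/290 = 4.82759
NF = 10 log₁₀(4.82759) = 6.84 dB

6.84 dB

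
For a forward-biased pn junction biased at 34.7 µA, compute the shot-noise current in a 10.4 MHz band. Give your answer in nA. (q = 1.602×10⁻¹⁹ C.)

I_n = √(2qI·B)
2qI·B = 2 × 1.602×10⁻¹⁹ × 3.47×10⁻⁵ × 1.04×10⁷ = 1.16×10⁻¹⁶ A²
I_n = √(1.16×10⁻¹⁶) = 1.08×10⁻⁸ A = 10.8 nA

10.8 nA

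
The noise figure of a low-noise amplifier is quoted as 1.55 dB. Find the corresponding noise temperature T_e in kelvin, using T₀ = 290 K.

124 K

F = 10^(1.55/10) = 1.42889
T_e = (F − 1)·T₀ = (1.42889 − 1) × 290 = 124 K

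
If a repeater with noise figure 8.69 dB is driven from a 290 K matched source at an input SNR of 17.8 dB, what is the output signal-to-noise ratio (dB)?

9.11 dB

By definition F = SNR_in/SNR_out, so in dB: SNR_out = SNR_in − NF
SNR_out = 17.8 − 8.69 = 9.11 dB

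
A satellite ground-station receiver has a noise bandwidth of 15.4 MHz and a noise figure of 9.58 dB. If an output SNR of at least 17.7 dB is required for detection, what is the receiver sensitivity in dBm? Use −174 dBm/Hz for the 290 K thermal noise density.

−74.8 dBm

Sensitivity = −174 + 10 log₁₀(B) + NF + SNR_min
= −174 + 71.88 + 9.58 + 17.7
= −74.84 dBm → −74.8 dBm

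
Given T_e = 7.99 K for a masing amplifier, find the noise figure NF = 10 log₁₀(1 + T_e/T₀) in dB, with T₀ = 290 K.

F = 1 + T_e/T₀ = 1 + 7.99/290 = 1.02755
NF = 10 log₁₀(1.02755) = 0.118 dB

0.118 dB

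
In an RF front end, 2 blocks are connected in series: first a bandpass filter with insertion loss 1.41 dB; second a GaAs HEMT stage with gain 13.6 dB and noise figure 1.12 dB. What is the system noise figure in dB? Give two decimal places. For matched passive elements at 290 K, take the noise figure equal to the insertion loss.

Convert to linear (a loss of L dB is a gain of −L dB): F_i = 10^(NF_i/10), G_i = 10^(G_i,dB/10)
  Stage 1: F_1 = 10^(1.41/10) = 1.384, G_1 = 10^(−1.41/10) = 0.7228
  Stage 2: F_2 = 10^(1.12/10) = 1.294, G_2 = 10^(13.6/10) = 22.91
Friis cascade:
  F = 1.384 + (1.294 − 1)/0.7228 = 1.791
NF = 10 log₁₀(1.791) = 2.53 dB

2.53 dB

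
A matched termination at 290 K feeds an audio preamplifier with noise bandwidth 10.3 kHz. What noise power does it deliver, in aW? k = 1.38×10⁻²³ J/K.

41.2 aW

P_n = kTB = 1.38×10⁻²³ × 290 × 1.03×10⁴ = 4.12×10⁻¹⁷ W = 41.2 aW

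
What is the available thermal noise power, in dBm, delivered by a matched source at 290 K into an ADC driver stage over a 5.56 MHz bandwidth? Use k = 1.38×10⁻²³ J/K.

P_n = kTB = 1.38×10⁻²³ × 290 × 5.56×10⁶ = 2.23×10⁻¹⁴ W
In dBm: 10 log₁₀(2.23×10⁻¹⁴ / 10⁻³) = −106.5 dBm

−106.5 dBm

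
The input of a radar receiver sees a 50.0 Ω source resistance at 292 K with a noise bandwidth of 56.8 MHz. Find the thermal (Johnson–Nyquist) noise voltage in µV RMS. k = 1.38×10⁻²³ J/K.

V_n = √(4kTRB)
4kTRB = 4 × 1.38×10⁻²³ × 292 × 5.00×10¹ × 5.68×10⁷ = 4.58×10⁻¹¹ V²
V_n = √(4.58×10⁻¹¹) = 6.77×10⁻⁶ V = 6.77 µV

6.77 µV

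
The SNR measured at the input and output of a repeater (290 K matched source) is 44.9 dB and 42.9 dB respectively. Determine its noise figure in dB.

2.0 dB

NF (dB) = SNR_in(dB) − SNR_out(dB) when the source is at T₀
NF = 44.9 − 42.9 = 2.0 dB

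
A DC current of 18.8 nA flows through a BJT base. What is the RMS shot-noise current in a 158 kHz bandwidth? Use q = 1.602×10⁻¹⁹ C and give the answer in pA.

30.8 pA

I_n = √(2qI·B)
2qI·B = 2 × 1.602×10⁻¹⁹ × 1.88×10⁻⁸ × 1.58×10⁵ = 9.52×10⁻²² A²
I_n = √(9.52×10⁻²²) = 3.08×10⁻¹¹ A = 30.8 pA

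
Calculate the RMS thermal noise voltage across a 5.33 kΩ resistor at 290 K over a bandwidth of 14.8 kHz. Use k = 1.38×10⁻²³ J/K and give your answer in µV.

V_n = √(4kTRB)
4kTRB = 4 × 1.38×10⁻²³ × 290 × 5.33×10³ × 1.48×10⁴ = 1.26×10⁻¹² V²
V_n = √(1.26×10⁻¹²) = 1.12×10⁻⁶ V = 1.12 µV

1.12 µV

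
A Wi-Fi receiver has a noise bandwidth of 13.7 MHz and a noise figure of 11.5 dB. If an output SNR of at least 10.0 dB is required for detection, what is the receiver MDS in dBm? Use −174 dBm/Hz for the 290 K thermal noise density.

−81.1 dBm

Sensitivity = −174 + 10 log₁₀(B) + NF + SNR_min
= −174 + 71.37 + 11.5 + 10.0
= −81.13 dBm → −81.1 dBm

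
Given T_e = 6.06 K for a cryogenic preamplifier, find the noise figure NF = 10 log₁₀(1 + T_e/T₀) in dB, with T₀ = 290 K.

F = 1 + T_e/T₀ = 1 + 6.06/290 = 1.0209
NF = 10 log₁₀(1.0209) = 0.090 dB

0.090 dB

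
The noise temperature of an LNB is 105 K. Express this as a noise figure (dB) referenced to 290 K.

1.34 dB

F = 1 + T_e/T₀ = 1 + 105/290 = 1.36207
NF = 10 log₁₀(1.36207) = 1.34 dB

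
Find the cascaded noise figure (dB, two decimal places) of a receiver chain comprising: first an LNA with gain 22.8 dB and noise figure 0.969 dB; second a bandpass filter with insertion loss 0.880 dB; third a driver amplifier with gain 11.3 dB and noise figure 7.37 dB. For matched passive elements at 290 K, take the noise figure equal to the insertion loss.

1.07 dB

Convert to linear (a loss of L dB is a gain of −L dB): F_i = 10^(NF_i/10), G_i = 10^(G_i,dB/10)
  Stage 1: F_1 = 10^(0.969/10) = 1.250, G_1 = 10^(22.8/10) = 190.5
  Stage 2: F_2 = 10^(0.880/10) = 1.225, G_2 = 10^(−0.880/10) = 0.8166
  Stage 3: F_3 = 10^(7.37/10) = 5.458, G_3 = 10^(11.3/10) = 13.49
Friis cascade:
  F = 1.250 + (1.225 − 1)/190.5 + (5.458 − 1)/155.6 = 1.280
NF = 10 log₁₀(1.280) = 1.07 dB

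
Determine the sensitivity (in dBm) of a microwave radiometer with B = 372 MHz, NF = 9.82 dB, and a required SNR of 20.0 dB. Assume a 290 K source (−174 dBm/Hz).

−58.5 dBm

Sensitivity = −174 + 10 log₁₀(B) + NF + SNR_min
= −174 + 85.71 + 9.82 + 20.0
= −58.47 dBm → −58.5 dBm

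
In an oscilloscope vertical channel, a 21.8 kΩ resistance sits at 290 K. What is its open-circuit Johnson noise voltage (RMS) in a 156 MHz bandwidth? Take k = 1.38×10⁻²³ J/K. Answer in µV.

V_n = √(4kTRB)
4kTRB = 4 × 1.38×10⁻²³ × 290 × 2.18×10⁴ × 1.56×10⁸ = 5.44×10⁻⁸ V²
V_n = √(5.44×10⁻⁸) = 2.33×10⁻⁴ V = 233 µV

233 µV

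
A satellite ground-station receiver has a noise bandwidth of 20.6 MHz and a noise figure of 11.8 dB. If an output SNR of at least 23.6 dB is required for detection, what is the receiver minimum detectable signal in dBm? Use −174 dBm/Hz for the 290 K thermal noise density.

Sensitivity = −174 + 10 log₁₀(B) + NF + SNR_min
= −174 + 73.14 + 11.8 + 23.6
= −65.46 dBm → −65.5 dBm

−65.5 dBm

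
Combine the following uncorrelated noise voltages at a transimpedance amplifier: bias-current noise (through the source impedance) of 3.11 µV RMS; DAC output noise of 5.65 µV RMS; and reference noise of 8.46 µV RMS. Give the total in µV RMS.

Uncorrelated sources add in power (mean-square): V_tot = √(ΣV_i²)
V_tot = √[(3.11×10⁻⁶)² + (5.65×10⁻⁶)² + (8.46×10⁻⁶)²] = 1.06×10⁻⁵ V = 10.6 µV

10.6 µV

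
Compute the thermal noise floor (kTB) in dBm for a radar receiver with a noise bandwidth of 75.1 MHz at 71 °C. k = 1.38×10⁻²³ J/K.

−94.5 dBm

T = 71 °C + 273.15 = 344.15 K
P_n = kTB = 1.38×10⁻²³ × 344.15 × 7.51×10⁷ = 3.57×10⁻¹³ W
In dBm: 10 log₁₀(3.57×10⁻¹³ / 10⁻³) = −94.5 dBm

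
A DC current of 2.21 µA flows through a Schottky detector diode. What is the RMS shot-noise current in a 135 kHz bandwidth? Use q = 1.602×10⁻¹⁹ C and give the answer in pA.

I_n = √(2qI·B)
2qI·B = 2 × 1.602×10⁻¹⁹ × 2.21×10⁻⁶ × 1.35×10⁵ = 9.56×10⁻²⁰ A²
I_n = √(9.56×10⁻²⁰) = 3.09×10⁻¹⁰ A = 309 pA

309 pA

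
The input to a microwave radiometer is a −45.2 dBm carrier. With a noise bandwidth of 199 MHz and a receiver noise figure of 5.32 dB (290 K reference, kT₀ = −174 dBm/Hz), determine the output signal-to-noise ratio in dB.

Noise floor: N = −174 + 10 log₁₀(B) + NF
10 log₁₀(1.99×10⁸) = 82.99 dB
N = −174 + 82.99 + 5.32 = −85.69 dBm
SNR = P_sig − N = −45.2 − (−85.69) = 40.49 dB → 40.5 dB

40.5 dB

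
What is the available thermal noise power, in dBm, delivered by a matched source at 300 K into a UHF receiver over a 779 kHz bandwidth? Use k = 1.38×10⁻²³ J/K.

−114.9 dBm

P_n = kTB = 1.38×10⁻²³ × 300 × 7.79×10⁵ = 3.23×10⁻¹⁵ W
In dBm: 10 log₁₀(3.23×10⁻¹⁵ / 10⁻³) = −114.9 dBm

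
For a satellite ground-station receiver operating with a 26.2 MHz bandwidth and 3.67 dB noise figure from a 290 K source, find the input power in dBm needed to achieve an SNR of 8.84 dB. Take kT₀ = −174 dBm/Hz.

Sensitivity = −174 + 10 log₁₀(B) + NF + SNR_min
= −174 + 74.18 + 3.67 + 8.84
= −87.31 dBm → −87.3 dBm

−87.3 dBm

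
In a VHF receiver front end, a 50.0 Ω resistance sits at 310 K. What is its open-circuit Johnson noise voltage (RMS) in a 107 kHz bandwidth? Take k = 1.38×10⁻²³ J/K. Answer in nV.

V_n = √(4kTRB)
4kTRB = 4 × 1.38×10⁻²³ × 310 × 5.00×10¹ × 1.07×10⁵ = 9.15×10⁻¹⁴ V²
V_n = √(9.15×10⁻¹⁴) = 3.03×10⁻⁷ V = 303 nV

303 nV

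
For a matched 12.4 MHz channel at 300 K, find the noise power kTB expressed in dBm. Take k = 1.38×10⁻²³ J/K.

P_n = kTB = 1.38×10⁻²³ × 300 × 1.24×10⁷ = 5.13×10⁻¹⁴ W
In dBm: 10 log₁₀(5.13×10⁻¹⁴ / 10⁻³) = −102.9 dBm

−102.9 dBm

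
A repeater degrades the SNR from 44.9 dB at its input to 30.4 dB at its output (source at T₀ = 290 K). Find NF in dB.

14.5 dB

NF (dB) = SNR_in(dB) − SNR_out(dB) when the source is at T₀
NF = 44.9 − 30.4 = 14.5 dB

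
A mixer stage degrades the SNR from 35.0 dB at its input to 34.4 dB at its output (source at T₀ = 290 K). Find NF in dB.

NF (dB) = SNR_in(dB) − SNR_out(dB) when the source is at T₀
NF = 35.0 − 34.4 = 0.6 dB

0.6 dB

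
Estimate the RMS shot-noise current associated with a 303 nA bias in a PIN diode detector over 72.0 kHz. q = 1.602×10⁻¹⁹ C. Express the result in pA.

I_n = √(2qI·B)
2qI·B = 2 × 1.602×10⁻¹⁹ × 3.03×10⁻⁷ × 7.20×10⁴ = 6.99×10⁻²¹ A²
I_n = √(6.99×10⁻²¹) = 8.36×10⁻¹¹ A = 83.6 pA

83.6 pA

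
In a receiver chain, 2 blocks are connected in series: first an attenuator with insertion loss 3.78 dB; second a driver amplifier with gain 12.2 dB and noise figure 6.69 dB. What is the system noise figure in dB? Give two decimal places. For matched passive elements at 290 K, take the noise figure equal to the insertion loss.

10.47 dB

Convert to linear (a loss of L dB is a gain of −L dB): F_i = 10^(NF_i/10), G_i = 10^(G_i,dB/10)
  Stage 1: F_1 = 10^(3.78/10) = 2.388, G_1 = 10^(−3.78/10) = 0.4188
  Stage 2: F_2 = 10^(6.69/10) = 4.667, G_2 = 10^(12.2/10) = 16.60
Friis cascade:
  F = 2.388 + (4.667 − 1)/0.4188 = 11.14
NF = 10 log₁₀(11.14) = 10.47 dB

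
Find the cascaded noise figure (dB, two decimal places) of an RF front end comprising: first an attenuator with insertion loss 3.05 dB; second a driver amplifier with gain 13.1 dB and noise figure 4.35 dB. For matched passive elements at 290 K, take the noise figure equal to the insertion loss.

7.40 dB

Convert to linear (a loss of L dB is a gain of −L dB): F_i = 10^(NF_i/10), G_i = 10^(G_i,dB/10)
  Stage 1: F_1 = 10^(3.05/10) = 2.018, G_1 = 10^(−3.05/10) = 0.4955
  Stage 2: F_2 = 10^(4.35/10) = 2.723, G_2 = 10^(13.1/10) = 20.42
Friis cascade:
  F = 2.018 + (2.723 − 1)/0.4955 = 5.495
NF = 10 log₁₀(5.495) = 7.40 dB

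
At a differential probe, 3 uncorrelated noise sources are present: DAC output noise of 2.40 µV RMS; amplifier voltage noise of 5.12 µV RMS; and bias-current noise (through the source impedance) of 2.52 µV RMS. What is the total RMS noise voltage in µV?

6.19 µV

Uncorrelated sources add in power (mean-square): V_tot = √(ΣV_i²)
V_tot = √[(2.40×10⁻⁶)² + (5.12×10⁻⁶)² + (2.52×10⁻⁶)²] = 6.19×10⁻⁶ V = 6.19 µV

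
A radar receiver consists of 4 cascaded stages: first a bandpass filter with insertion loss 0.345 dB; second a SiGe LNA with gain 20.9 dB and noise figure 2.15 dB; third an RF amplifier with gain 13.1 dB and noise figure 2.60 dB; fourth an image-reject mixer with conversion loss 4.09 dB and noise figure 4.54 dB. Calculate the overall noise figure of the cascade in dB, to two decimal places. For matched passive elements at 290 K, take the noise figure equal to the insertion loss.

2.51 dB

Convert to linear (a loss of L dB is a gain of −L dB): F_i = 10^(NF_i/10), G_i = 10^(G_i,dB/10)
  Stage 1: F_1 = 10^(0.345/10) = 1.083, G_1 = 10^(−0.345/10) = 0.9236
  Stage 2: F_2 = 10^(2.15/10) = 1.641, G_2 = 10^(20.9/10) = 123.0
  Stage 3: F_3 = 10^(2.60/10) = 1.820, G_3 = 10^(13.1/10) = 20.42
  Stage 4: F_4 = 10^(4.54/10) = 2.844, G_4 = 10^(−4.09/10) = 0.3899
Friis cascade:
  F = 1.083 + (1.641 − 1)/0.9236 + (1.820 − 1)/113.6 + (2.844 − 1)/2320 = 1.784
NF = 10 log₁₀(1.784) = 2.51 dB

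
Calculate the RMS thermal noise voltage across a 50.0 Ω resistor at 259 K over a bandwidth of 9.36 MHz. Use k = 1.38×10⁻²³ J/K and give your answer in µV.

2.59 µV

V_n = √(4kTRB)
4kTRB = 4 × 1.38×10⁻²³ × 259 × 5.00×10¹ × 9.36×10⁶ = 6.69×10⁻¹² V²
V_n = √(6.69×10⁻¹²) = 2.59×10⁻⁶ V = 2.59 µV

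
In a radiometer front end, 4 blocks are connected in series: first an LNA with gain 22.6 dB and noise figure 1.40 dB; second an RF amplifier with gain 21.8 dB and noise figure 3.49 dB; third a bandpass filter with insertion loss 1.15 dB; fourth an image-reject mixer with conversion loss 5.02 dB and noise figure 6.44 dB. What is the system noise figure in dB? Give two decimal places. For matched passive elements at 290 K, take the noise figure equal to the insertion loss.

Convert to linear (a loss of L dB is a gain of −L dB): F_i = 10^(NF_i/10), G_i = 10^(G_i,dB/10)
  Stage 1: F_1 = 10^(1.40/10) = 1.380, G_1 = 10^(22.6/10) = 182.0
  Stage 2: F_2 = 10^(3.49/10) = 2.234, G_2 = 10^(21.8/10) = 151.4
  Stage 3: F_3 = 10^(1.15/10) = 1.303, G_3 = 10^(−1.15/10) = 0.7674
  Stage 4: F_4 = 10^(6.44/10) = 4.406, G_4 = 10^(−5.02/10) = 0.3148
Friis cascade:
  F = 1.380 + (2.234 − 1)/182.0 + (1.303 − 1)/2.754×10⁴ + (4.406 − 1)/2.113×10⁴ = 1.387
NF = 10 log₁₀(1.387) = 1.42 dB

1.42 dB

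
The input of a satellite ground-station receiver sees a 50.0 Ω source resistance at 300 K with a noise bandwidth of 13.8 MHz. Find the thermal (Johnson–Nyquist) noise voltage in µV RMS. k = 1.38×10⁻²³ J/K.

3.38 µV

V_n = √(4kTRB)
4kTRB = 4 × 1.38×10⁻²³ × 300 × 5.00×10¹ × 1.38×10⁷ = 1.14×10⁻¹¹ V²
V_n = √(1.14×10⁻¹¹) = 3.38×10⁻⁶ V = 3.38 µV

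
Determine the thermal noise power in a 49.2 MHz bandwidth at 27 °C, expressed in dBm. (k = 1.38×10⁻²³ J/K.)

−96.9 dBm

T = 27 °C + 273.15 = 300.15 K
P_n = kTB = 1.38×10⁻²³ × 300.15 × 4.92×10⁷ = 2.04×10⁻¹³ W
In dBm: 10 log₁₀(2.04×10⁻¹³ / 10⁻³) = −96.9 dBm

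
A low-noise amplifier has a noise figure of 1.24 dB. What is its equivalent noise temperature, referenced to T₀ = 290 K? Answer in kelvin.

95.8 K

F = 10^(1.24/10) = 1.33045
T_e = (F − 1)·T₀ = (1.33045 − 1) × 290 = 95.8 K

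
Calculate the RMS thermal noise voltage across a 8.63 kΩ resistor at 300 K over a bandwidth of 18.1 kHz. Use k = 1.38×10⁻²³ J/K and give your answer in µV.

1.61 µV

V_n = √(4kTRB)
4kTRB = 4 × 1.38×10⁻²³ × 300 × 8.63×10³ × 1.81×10⁴ = 2.59×10⁻¹² V²
V_n = √(2.59×10⁻¹²) = 1.61×10⁻⁶ V = 1.61 µV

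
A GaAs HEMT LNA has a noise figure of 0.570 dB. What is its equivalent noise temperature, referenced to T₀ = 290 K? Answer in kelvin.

40.7 K

F = 10^(0.570/10) = 1.14025
T_e = (F − 1)·T₀ = (1.14025 − 1) × 290 = 40.7 K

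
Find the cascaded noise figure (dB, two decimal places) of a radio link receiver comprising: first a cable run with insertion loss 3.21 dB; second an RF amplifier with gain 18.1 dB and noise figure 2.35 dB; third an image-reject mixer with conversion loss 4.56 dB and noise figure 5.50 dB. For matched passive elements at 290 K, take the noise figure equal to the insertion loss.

Convert to linear (a loss of L dB is a gain of −L dB): F_i = 10^(NF_i/10), G_i = 10^(G_i,dB/10)
  Stage 1: F_1 = 10^(3.21/10) = 2.094, G_1 = 10^(−3.21/10) = 0.4775
  Stage 2: F_2 = 10^(2.35/10) = 1.718, G_2 = 10^(18.1/10) = 64.57
  Stage 3: F_3 = 10^(5.50/10) = 3.548, G_3 = 10^(−4.56/10) = 0.3499
Friis cascade:
  F = 2.094 + (1.718 − 1)/0.4775 + (3.548 − 1)/30.83 = 3.680
NF = 10 log₁₀(3.680) = 5.66 dB

5.66 dB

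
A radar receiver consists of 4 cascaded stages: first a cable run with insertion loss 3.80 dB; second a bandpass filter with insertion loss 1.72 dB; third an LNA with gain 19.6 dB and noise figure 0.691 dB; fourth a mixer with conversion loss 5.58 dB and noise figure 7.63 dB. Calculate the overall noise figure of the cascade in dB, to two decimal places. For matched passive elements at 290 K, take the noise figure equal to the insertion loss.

Convert to linear (a loss of L dB is a gain of −L dB): F_i = 10^(NF_i/10), G_i = 10^(G_i,dB/10)
  Stage 1: F_1 = 10^(3.80/10) = 2.399, G_1 = 10^(−3.80/10) = 0.4169
  Stage 2: F_2 = 10^(1.72/10) = 1.486, G_2 = 10^(−1.72/10) = 0.6730
  Stage 3: F_3 = 10^(0.691/10) = 1.172, G_3 = 10^(19.6/10) = 91.20
  Stage 4: F_4 = 10^(7.63/10) = 5.794, G_4 = 10^(−5.58/10) = 0.2767
Friis cascade:
  F = 2.399 + (1.486 − 1)/0.4169 + (1.172 − 1)/0.2805 + (5.794 − 1)/25.59 = 4.367
NF = 10 log₁₀(4.367) = 6.40 dB

6.40 dB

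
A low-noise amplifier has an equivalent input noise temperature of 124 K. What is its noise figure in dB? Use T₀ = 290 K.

F = 1 + T_e/T₀ = 1 + 124/290 = 1.42759
NF = 10 log₁₀(1.42759) = 1.55 dB

1.55 dB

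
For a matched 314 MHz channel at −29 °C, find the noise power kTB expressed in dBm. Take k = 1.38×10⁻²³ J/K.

T = −29 °C + 273.15 = 244.15 K
P_n = kTB = 1.38×10⁻²³ × 244.15 × 3.14×10⁸ = 1.06×10⁻¹² W
In dBm: 10 log₁₀(1.06×10⁻¹² / 10⁻³) = −89.8 dBm

−89.8 dBm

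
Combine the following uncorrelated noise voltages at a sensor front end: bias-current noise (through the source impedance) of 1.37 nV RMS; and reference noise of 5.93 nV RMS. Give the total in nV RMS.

Uncorrelated sources add in power (mean-square): V_tot = √(ΣV_i²)
V_tot = √[(1.37×10⁻⁹)² + (5.93×10⁻⁹)²] = 6.09×10⁻⁹ V = 6.09 nV

6.09 nV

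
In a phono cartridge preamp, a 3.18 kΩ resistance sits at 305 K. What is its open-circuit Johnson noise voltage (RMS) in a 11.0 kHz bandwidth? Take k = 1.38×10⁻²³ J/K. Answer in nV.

767 nV

V_n = √(4kTRB)
4kTRB = 4 × 1.38×10⁻²³ × 305 × 3.18×10³ × 1.10×10⁴ = 5.89×10⁻¹³ V²
V_n = √(5.89×10⁻¹³) = 7.67×10⁻⁷ V = 767 nV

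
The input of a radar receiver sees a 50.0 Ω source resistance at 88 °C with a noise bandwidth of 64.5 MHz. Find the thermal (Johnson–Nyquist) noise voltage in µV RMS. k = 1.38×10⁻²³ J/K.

8.02 µV

T = 88 °C + 273.15 = 361.15 K
V_n = √(4kTRB)
4kTRB = 4 × 1.38×10⁻²³ × 361.15 × 5.00×10¹ × 6.45×10⁷ = 6.43×10⁻¹¹ V²
V_n = √(6.43×10⁻¹¹) = 8.02×10⁻⁶ V = 8.02 µV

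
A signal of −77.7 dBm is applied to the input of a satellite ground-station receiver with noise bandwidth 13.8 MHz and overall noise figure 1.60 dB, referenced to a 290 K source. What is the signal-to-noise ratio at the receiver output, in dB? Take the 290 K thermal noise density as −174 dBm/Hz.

23.3 dB

Noise floor: N = −174 + 10 log₁₀(B) + NF
10 log₁₀(1.38×10⁷) = 71.4 dB
N = −174 + 71.4 + 1.60 = −101.00 dBm
SNR = P_sig − N = −77.7 − (−101.00) = 23.30 dB → 23.3 dB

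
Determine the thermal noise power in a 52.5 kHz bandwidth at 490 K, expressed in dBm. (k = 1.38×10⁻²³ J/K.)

P_n = kTB = 1.38×10⁻²³ × 490 × 5.25×10⁴ = 3.55×10⁻¹⁶ W
In dBm: 10 log₁₀(3.55×10⁻¹⁶ / 10⁻³) = −124.5 dBm

−124.5 dBm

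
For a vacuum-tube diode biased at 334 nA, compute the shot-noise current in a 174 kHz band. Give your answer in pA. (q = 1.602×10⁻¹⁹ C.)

I_n = √(2qI·B)
2qI·B = 2 × 1.602×10⁻¹⁹ × 3.34×10⁻⁷ × 1.74×10⁵ = 1.86×10⁻²⁰ A²
I_n = √(1.86×10⁻²⁰) = 1.36×10⁻¹⁰ A = 136 pA

136 pA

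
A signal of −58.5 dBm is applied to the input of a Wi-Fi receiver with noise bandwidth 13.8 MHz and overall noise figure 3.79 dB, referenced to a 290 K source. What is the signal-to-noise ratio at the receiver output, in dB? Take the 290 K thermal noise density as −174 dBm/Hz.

Noise floor: N = −174 + 10 log₁₀(B) + NF
10 log₁₀(1.38×10⁷) = 71.4 dB
N = −174 + 71.4 + 3.79 = −98.81 dBm
SNR = P_sig − N = −58.5 − (−98.81) = 40.31 dB → 40.3 dB

40.3 dB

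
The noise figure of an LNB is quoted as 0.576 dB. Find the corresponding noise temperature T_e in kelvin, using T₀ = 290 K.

F = 10^(0.576/10) = 1.14183
T_e = (F − 1)·T₀ = (1.14183 − 1) × 290 = 41.1 K

41.1 K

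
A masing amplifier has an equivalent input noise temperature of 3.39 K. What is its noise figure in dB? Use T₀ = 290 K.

F = 1 + T_e/T₀ = 1 + 3.39/290 = 1.01169
NF = 10 log₁₀(1.01169) = 0.050 dB

0.050 dB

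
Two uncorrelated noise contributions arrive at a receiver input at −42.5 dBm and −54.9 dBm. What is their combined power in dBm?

Convert to linear, add, convert back:
P₁ = 5.62×10⁻⁸ W, P₂ = 3.24×10⁻⁹ W
P_tot = 5.95×10⁻⁸ W → 10 log₁₀(P_tot / 10⁻³) = −42.3 dBm

−42.3 dBm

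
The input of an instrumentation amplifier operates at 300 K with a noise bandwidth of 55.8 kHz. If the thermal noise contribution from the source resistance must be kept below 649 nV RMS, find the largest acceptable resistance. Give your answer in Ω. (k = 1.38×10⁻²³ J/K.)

Johnson–Nyquist: V_n = √(4kTRB) ⇒ R = V_n² / (4kTB)
4kTB = 4 × 1.38×10⁻²³ × 300 × 5.58×10⁴ = 9.24×10⁻¹⁶
R = (6.49×10⁻⁷)² / 9.24×10⁻¹⁶ = 4.56×10² Ω = 456 Ω

456 Ω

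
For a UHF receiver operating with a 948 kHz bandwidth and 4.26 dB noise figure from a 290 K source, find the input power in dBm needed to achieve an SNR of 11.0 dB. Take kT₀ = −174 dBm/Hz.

−99.0 dBm

Sensitivity = −174 + 10 log₁₀(B) + NF + SNR_min
= −174 + 59.77 + 4.26 + 11.0
= −98.97 dBm → −99.0 dBm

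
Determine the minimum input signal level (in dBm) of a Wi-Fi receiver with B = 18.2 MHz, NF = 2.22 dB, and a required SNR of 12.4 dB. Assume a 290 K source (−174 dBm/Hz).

Sensitivity = −174 + 10 log₁₀(B) + NF + SNR_min
= −174 + 72.6 + 2.22 + 12.4
= −86.78 dBm → −86.8 dBm

−86.8 dBm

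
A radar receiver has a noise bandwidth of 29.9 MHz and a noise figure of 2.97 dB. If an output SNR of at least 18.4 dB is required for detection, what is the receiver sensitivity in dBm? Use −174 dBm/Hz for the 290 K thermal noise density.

Sensitivity = −174 + 10 log₁₀(B) + NF + SNR_min
= −174 + 74.76 + 2.97 + 18.4
= −77.87 dBm → −77.9 dBm

−77.9 dBm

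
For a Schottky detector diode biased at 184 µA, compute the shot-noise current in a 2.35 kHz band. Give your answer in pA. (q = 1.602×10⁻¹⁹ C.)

372 pA

I_n = √(2qI·B)
2qI·B = 2 × 1.602×10⁻¹⁹ × 1.84×10⁻⁴ × 2.35×10³ = 1.39×10⁻¹⁹ A²
I_n = √(1.39×10⁻¹⁹) = 3.72×10⁻¹⁰ A = 372 pA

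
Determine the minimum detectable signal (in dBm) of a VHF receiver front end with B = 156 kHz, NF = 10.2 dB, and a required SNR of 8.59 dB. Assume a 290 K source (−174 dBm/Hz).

−103.3 dBm

Sensitivity = −174 + 10 log₁₀(B) + NF + SNR_min
= −174 + 51.93 + 10.2 + 8.59
= −103.28 dBm → −103.3 dBm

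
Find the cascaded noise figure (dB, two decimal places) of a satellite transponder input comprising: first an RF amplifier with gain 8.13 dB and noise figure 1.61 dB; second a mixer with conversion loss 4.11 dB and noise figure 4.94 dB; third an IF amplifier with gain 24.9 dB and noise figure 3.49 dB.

3.55 dB

Convert to linear (a loss of L dB is a gain of −L dB): F_i = 10^(NF_i/10), G_i = 10^(G_i,dB/10)
  Stage 1: F_1 = 10^(1.61/10) = 1.449, G_1 = 10^(8.13/10) = 6.501
  Stage 2: F_2 = 10^(4.94/10) = 3.119, G_2 = 10^(−4.11/10) = 0.3882
  Stage 3: F_3 = 10^(3.49/10) = 2.234, G_3 = 10^(24.9/10) = 309.0
Friis cascade:
  F = 1.449 + (3.119 − 1)/6.501 + (2.234 − 1)/2.523 = 2.264
NF = 10 log₁₀(2.264) = 3.55 dB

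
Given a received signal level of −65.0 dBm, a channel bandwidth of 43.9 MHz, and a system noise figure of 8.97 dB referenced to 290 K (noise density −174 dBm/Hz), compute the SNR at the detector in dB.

23.6 dB

Noise floor: N = −174 + 10 log₁₀(B) + NF
10 log₁₀(4.39×10⁷) = 76.42 dB
N = −174 + 76.42 + 8.97 = −88.61 dBm
SNR = P_sig − N = −65.0 − (−88.61) = 23.61 dB → 23.6 dB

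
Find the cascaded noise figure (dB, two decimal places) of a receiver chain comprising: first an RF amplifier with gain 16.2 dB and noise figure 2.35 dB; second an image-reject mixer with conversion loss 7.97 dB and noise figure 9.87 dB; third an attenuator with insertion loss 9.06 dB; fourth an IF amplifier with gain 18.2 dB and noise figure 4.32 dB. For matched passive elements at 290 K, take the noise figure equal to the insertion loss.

7.03 dB

Convert to linear (a loss of L dB is a gain of −L dB): F_i = 10^(NF_i/10), G_i = 10^(G_i,dB/10)
  Stage 1: F_1 = 10^(2.35/10) = 1.718, G_1 = 10^(16.2/10) = 41.69
  Stage 2: F_2 = 10^(9.87/10) = 9.705, G_2 = 10^(−7.97/10) = 0.1596
  Stage 3: F_3 = 10^(9.06/10) = 8.054, G_3 = 10^(−9.06/10) = 0.1242
  Stage 4: F_4 = 10^(4.32/10) = 2.704, G_4 = 10^(18.2/10) = 66.07
Friis cascade:
  F = 1.718 + (9.705 − 1)/41.69 + (8.054 − 1)/6.653 + (2.704 − 1)/0.8260 = 5.050
NF = 10 log₁₀(5.050) = 7.03 dB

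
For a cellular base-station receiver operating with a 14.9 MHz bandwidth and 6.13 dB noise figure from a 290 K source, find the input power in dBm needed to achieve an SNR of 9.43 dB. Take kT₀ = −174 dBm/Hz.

Sensitivity = −174 + 10 log₁₀(B) + NF + SNR_min
= −174 + 71.73 + 6.13 + 9.43
= −86.71 dBm → −86.7 dBm

−86.7 dBm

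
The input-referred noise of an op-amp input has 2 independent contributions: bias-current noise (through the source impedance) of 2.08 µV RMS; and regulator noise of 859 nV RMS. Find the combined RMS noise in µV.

2.25 µV

Uncorrelated sources add in power (mean-square): V_tot = √(ΣV_i²)
V_tot = √[(2.08×10⁻⁶)² + (8.59×10⁻⁷)²] = 2.25×10⁻⁶ V = 2.25 µV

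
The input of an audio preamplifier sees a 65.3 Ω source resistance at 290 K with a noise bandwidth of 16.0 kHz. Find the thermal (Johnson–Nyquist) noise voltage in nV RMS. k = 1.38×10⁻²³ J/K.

129 nV

V_n = √(4kTRB)
4kTRB = 4 × 1.38×10⁻²³ × 290 × 6.53×10¹ × 1.60×10⁴ = 1.67×10⁻¹⁴ V²
V_n = √(1.67×10⁻¹⁴) = 1.29×10⁻⁷ V = 129 nV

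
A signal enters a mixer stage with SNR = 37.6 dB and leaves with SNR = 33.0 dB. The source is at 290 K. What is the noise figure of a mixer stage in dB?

4.6 dB

NF (dB) = SNR_in(dB) − SNR_out(dB) when the source is at T₀
NF = 37.6 − 33.0 = 4.6 dB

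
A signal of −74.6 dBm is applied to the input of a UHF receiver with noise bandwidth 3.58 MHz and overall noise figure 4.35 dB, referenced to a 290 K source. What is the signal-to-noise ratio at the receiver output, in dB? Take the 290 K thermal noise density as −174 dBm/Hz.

29.5 dB

Noise floor: N = −174 + 10 log₁₀(B) + NF
10 log₁₀(3.58×10⁶) = 65.54 dB
N = −174 + 65.54 + 4.35 = −104.11 dBm
SNR = P_sig − N = −74.6 − (−104.11) = 29.51 dB → 29.5 dB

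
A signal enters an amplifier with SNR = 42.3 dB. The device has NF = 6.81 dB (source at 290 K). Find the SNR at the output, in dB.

By definition F = SNR_in/SNR_out, so in dB: SNR_out = SNR_in − NF
SNR_out = 42.3 − 6.81 = 35.49 dB

35.49 dB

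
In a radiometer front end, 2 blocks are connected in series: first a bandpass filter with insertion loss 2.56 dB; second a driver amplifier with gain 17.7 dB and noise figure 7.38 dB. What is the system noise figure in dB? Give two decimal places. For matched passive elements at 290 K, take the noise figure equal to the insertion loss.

Convert to linear (a loss of L dB is a gain of −L dB): F_i = 10^(NF_i/10), G_i = 10^(G_i,dB/10)
  Stage 1: F_1 = 10^(2.56/10) = 1.803, G_1 = 10^(−2.56/10) = 0.5546
  Stage 2: F_2 = 10^(7.38/10) = 5.470, G_2 = 10^(17.7/10) = 58.88
Friis cascade:
  F = 1.803 + (5.470 − 1)/0.5546 = 9.863
NF = 10 log₁₀(9.863) = 9.94 dB

9.94 dB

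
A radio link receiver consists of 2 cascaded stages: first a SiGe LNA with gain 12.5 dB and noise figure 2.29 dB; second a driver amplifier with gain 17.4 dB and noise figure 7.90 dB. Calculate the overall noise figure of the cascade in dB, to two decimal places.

2.98 dB

Convert to linear (a loss of L dB is a gain of −L dB): F_i = 10^(NF_i/10), G_i = 10^(G_i,dB/10)
  Stage 1: F_1 = 10^(2.29/10) = 1.694, G_1 = 10^(12.5/10) = 17.78
  Stage 2: F_2 = 10^(7.90/10) = 6.166, G_2 = 10^(17.4/10) = 54.95
Friis cascade:
  F = 1.694 + (6.166 − 1)/17.78 = 1.985
NF = 10 log₁₀(1.985) = 2.98 dB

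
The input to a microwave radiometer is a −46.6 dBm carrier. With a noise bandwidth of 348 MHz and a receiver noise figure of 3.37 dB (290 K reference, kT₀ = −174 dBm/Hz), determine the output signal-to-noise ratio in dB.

38.6 dB

Noise floor: N = −174 + 10 log₁₀(B) + NF
10 log₁₀(3.48×10⁸) = 85.42 dB
N = −174 + 85.42 + 3.37 = −85.21 dBm
SNR = P_sig − N = −46.6 − (−85.21) = 38.61 dB → 38.6 dB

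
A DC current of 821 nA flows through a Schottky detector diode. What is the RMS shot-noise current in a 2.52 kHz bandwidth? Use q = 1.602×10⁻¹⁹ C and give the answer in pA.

25.7 pA

I_n = √(2qI·B)
2qI·B = 2 × 1.602×10⁻¹⁹ × 8.21×10⁻⁷ × 2.52×10³ = 6.63×10⁻²² A²
I_n = √(6.63×10⁻²²) = 2.57×10⁻¹¹ A = 25.7 pA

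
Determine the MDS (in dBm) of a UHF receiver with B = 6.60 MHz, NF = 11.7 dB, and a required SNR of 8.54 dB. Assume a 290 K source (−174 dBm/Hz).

Sensitivity = −174 + 10 log₁₀(B) + NF + SNR_min
= −174 + 68.2 + 11.7 + 8.54
= −85.56 dBm → −85.6 dBm

−85.6 dBm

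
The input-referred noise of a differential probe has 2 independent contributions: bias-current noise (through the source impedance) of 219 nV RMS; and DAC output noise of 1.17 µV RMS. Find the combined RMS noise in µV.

Uncorrelated sources add in power (mean-square): V_tot = √(ΣV_i²)
V_tot = √[(2.19×10⁻⁷)² + (1.17×10⁻⁶)²] = 1.19×10⁻⁶ V = 1.19 µV

1.19 µV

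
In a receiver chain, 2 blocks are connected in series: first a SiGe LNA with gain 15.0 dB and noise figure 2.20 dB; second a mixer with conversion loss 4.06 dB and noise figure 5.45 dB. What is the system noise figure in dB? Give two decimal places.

Convert to linear (a loss of L dB is a gain of −L dB): F_i = 10^(NF_i/10), G_i = 10^(G_i,dB/10)
  Stage 1: F_1 = 10^(2.20/10) = 1.660, G_1 = 10^(15.0/10) = 31.62
  Stage 2: F_2 = 10^(5.45/10) = 3.508, G_2 = 10^(−4.06/10) = 0.3926
Friis cascade:
  F = 1.660 + (3.508 − 1)/31.62 = 1.739
NF = 10 log₁₀(1.739) = 2.40 dB

2.40 dB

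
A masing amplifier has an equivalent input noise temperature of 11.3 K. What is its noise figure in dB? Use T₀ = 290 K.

0.166 dB

F = 1 + T_e/T₀ = 1 + 11.3/290 = 1.03897
NF = 10 log₁₀(1.03897) = 0.166 dB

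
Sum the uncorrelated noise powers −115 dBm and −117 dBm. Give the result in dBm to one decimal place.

Convert to linear, add, convert back:
P₁ = 3.16×10⁻¹⁵ W, P₂ = 2.00×10⁻¹⁵ W
P_tot = 5.16×10⁻¹⁵ W → 10 log₁₀(P_tot / 10⁻³) = −112.9 dBm

−112.9 dBm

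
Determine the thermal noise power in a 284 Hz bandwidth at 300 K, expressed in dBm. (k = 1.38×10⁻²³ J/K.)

P_n = kTB = 1.38×10⁻²³ × 300 × 2.84×10² = 1.18×10⁻¹⁸ W
In dBm: 10 log₁₀(1.18×10⁻¹⁸ / 10⁻³) = −149.3 dBm

−149.3 dBm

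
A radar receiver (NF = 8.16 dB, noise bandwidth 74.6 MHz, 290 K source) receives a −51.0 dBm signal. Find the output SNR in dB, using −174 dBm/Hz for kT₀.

36.1 dB

Noise floor: N = −174 + 10 log₁₀(B) + NF
10 log₁₀(7.46×10⁷) = 78.73 dB
N = −174 + 78.73 + 8.16 = −87.11 dBm
SNR = P_sig − N = −51.0 − (−87.11) = 36.11 dB → 36.1 dB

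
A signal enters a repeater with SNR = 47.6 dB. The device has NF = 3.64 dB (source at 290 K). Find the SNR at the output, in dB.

By definition F = SNR_in/SNR_out, so in dB: SNR_out = SNR_in − NF
SNR_out = 47.6 − 3.64 = 43.96 dB

43.96 dB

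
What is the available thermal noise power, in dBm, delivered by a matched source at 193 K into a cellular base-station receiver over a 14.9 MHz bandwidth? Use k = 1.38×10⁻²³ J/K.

P_n = kTB = 1.38×10⁻²³ × 193 × 1.49×10⁷ = 3.97×10⁻¹⁴ W
In dBm: 10 log₁₀(3.97×10⁻¹⁴ / 10⁻³) = −104.0 dBm

−104.0 dBm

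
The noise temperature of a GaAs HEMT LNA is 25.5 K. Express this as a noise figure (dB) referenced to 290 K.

0.366 dB

F = 1 + T_e/T₀ = 1 + 25.5/290 = 1.08793
NF = 10 log₁₀(1.08793) = 0.366 dB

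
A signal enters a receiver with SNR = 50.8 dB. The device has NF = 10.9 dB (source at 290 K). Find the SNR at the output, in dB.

39.9 dB

By definition F = SNR_in/SNR_out, so in dB: SNR_out = SNR_in − NF
SNR_out = 50.8 − 10.9 = 39.9 dB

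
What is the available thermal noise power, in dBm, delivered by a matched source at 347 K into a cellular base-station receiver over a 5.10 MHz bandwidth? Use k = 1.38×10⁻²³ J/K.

−106.1 dBm

P_n = kTB = 1.38×10⁻²³ × 347 × 5.10×10⁶ = 2.44×10⁻¹⁴ W
In dBm: 10 log₁₀(2.44×10⁻¹⁴ / 10⁻³) = −106.1 dBm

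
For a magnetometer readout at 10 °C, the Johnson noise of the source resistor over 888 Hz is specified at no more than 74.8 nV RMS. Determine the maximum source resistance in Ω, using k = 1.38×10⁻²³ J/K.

403 Ω

T = 10 °C + 273.15 = 283.15 K
Johnson–Nyquist: V_n = √(4kTRB) ⇒ R = V_n² / (4kTB)
4kTB = 4 × 1.38×10⁻²³ × 283.15 × 8.88×10² = 1.39×10⁻¹⁷
R = (7.48×10⁻⁸)² / 1.39×10⁻¹⁷ = 4.03×10² Ω = 403 Ω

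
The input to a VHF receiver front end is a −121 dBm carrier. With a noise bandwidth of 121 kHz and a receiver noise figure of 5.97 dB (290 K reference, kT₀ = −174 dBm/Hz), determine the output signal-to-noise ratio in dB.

Noise floor: N = −174 + 10 log₁₀(B) + NF
10 log₁₀(1.21×10⁵) = 50.83 dB
N = −174 + 50.83 + 5.97 = −117.20 dBm
SNR = P_sig − N = −121 − (−117.20) = −3.80 dB → −3.8 dB

−3.8 dB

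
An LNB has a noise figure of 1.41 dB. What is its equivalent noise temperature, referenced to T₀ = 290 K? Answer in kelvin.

111 K

F = 10^(1.41/10) = 1.38357
T_e = (F − 1)·T₀ = (1.38357 − 1) × 290 = 111 K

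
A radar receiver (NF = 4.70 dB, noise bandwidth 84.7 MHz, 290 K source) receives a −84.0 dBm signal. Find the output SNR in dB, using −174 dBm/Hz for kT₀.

Noise floor: N = −174 + 10 log₁₀(B) + NF
10 log₁₀(8.47×10⁷) = 79.28 dB
N = −174 + 79.28 + 4.70 = −90.02 dBm
SNR = P_sig − N = −84.0 − (−90.02) = 6.02 dB → 6.0 dB

6.0 dB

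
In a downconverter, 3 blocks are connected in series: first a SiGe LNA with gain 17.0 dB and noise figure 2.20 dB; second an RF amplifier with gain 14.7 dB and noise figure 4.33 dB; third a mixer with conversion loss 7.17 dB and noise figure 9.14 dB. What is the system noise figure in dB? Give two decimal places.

2.30 dB

Convert to linear (a loss of L dB is a gain of −L dB): F_i = 10^(NF_i/10), G_i = 10^(G_i,dB/10)
  Stage 1: F_1 = 10^(2.20/10) = 1.660, G_1 = 10^(17.0/10) = 50.12
  Stage 2: F_2 = 10^(4.33/10) = 2.710, G_2 = 10^(14.7/10) = 29.51
  Stage 3: F_3 = 10^(9.14/10) = 8.204, G_3 = 10^(−7.17/10) = 0.1919
Friis cascade:
  F = 1.660 + (2.710 − 1)/50.12 + (8.204 − 1)/1479 = 1.699
NF = 10 log₁₀(1.699) = 2.30 dB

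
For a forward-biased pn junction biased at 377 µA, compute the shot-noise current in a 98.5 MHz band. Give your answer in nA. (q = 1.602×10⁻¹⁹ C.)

I_n = √(2qI·B)
2qI·B = 2 × 1.602×10⁻¹⁹ × 3.77×10⁻⁴ × 9.85×10⁷ = 1.19×10⁻¹⁴ A²
I_n = √(1.19×10⁻¹⁴) = 1.09×10⁻⁷ A = 109 nA

109 nA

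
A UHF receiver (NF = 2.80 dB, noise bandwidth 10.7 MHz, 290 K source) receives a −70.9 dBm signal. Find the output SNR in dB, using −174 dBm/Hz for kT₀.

30.0 dB

Noise floor: N = −174 + 10 log₁₀(B) + NF
10 log₁₀(1.07×10⁷) = 70.29 dB
N = −174 + 70.29 + 2.80 = −100.91 dBm
SNR = P_sig − N = −70.9 − (−100.91) = 30.01 dB → 30.0 dB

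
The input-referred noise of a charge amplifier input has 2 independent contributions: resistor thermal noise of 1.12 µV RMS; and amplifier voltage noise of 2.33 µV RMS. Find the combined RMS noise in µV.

Uncorrelated sources add in power (mean-square): V_tot = √(ΣV_i²)
V_tot = √[(1.12×10⁻⁶)² + (2.33×10⁻⁶)²] = 2.59×10⁻⁶ V = 2.59 µV

2.59 µV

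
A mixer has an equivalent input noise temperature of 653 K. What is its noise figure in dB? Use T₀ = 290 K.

5.12 dB

F = 1 + T_e/T₀ = 1 + 653/290 = 3.25172
NF = 10 log₁₀(3.25172) = 5.12 dB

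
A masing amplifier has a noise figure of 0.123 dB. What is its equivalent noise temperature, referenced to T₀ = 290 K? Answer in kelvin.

F = 10^(0.123/10) = 1.02873
T_e = (F − 1)·T₀ = (1.02873 − 1) × 290 = 8.33 K

8.33 K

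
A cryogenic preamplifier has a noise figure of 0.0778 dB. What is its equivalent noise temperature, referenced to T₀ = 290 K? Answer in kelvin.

F = 10^(0.0778/10) = 1.01808
T_e = (F − 1)·T₀ = (1.01808 − 1) × 290 = 5.24 K

5.24 K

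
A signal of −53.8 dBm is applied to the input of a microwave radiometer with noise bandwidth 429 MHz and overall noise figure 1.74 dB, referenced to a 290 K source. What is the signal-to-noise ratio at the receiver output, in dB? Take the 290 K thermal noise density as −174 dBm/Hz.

Noise floor: N = −174 + 10 log₁₀(B) + NF
10 log₁₀(4.29×10⁸) = 86.32 dB
N = −174 + 86.32 + 1.74 = −85.94 dBm
SNR = P_sig − N = −53.8 − (−85.94) = 32.14 dB → 32.1 dB

32.1 dB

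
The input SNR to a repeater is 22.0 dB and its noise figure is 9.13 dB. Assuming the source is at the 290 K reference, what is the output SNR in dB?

12.87 dB

By definition F = SNR_in/SNR_out, so in dB: SNR_out = SNR_in − NF
SNR_out = 22.0 − 9.13 = 12.87 dB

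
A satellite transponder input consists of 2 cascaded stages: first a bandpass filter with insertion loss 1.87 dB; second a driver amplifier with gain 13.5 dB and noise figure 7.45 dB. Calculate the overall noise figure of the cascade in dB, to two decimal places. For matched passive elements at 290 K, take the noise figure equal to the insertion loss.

9.32 dB

Convert to linear (a loss of L dB is a gain of −L dB): F_i = 10^(NF_i/10), G_i = 10^(G_i,dB/10)
  Stage 1: F_1 = 10^(1.87/10) = 1.538, G_1 = 10^(−1.87/10) = 0.6501
  Stage 2: F_2 = 10^(7.45/10) = 5.559, G_2 = 10^(13.5/10) = 22.39
Friis cascade:
  F = 1.538 + (5.559 − 1)/0.6501 = 8.551
NF = 10 log₁₀(8.551) = 9.32 dB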